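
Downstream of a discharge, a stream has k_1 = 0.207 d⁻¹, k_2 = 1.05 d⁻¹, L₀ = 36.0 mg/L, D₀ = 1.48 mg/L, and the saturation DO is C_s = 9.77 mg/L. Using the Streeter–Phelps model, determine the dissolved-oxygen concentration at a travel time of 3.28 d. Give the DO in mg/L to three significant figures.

k_1 L₀/(k_2−k_1) = 0.207×36.0/(1.05−0.207) = 7.452/0.8430 = 8.840 mg/L.
e^(−k_1 t) = e^(−0.207×3.280) = 0.5071; e^(−k_2 t) = e^(−1.05×3.280) = 0.03194.
D = 8.840 × (0.5071 − 0.03194) + 1.48 × 0.03194 = 4.201 + 0.04727 = 4.248 mg/L.
DO = C_s − D = 9.77 − 4.248 = 5.522 mg/L.

DO ≈ 5.52 mg/L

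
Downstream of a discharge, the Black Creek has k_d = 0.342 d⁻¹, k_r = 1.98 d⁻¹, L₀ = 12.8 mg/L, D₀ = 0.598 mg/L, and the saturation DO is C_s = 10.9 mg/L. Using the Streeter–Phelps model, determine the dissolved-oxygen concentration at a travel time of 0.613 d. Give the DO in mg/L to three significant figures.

DO ≈ 9.35 mg/L

k_d L₀/(k_r−k_d) = 0.342×12.8/(1.98−0.342) = 4.378/1.638 = 2.673 mg/L.
e^(−k_d t) = e^(−0.342×0.6130) = 0.8109; e^(−k_r t) = e^(−1.98×0.6130) = 0.2971.
D = 2.673 × (0.8109 − 0.2971) + 0.598 × 0.2971 = 1.373 + 0.1777 = 1.551 mg/L.
DO = C_s − D = 10.9 − 1.551 = 9.349 mg/L.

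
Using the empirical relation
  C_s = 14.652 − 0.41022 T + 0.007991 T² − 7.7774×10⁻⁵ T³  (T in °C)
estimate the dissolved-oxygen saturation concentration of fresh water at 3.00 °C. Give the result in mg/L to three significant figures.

C_s = 14.652 − 0.41022×3.00 + 0.007991×3.00² − 7.7774×10⁻⁵×3.00³ = 13.49 mg/L.

C_s ≈ 13.5 mg/L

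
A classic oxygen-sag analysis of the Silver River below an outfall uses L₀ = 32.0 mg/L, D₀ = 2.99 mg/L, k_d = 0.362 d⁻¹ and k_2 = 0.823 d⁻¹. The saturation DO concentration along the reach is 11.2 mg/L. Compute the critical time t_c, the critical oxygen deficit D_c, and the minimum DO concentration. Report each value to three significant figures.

t_c ≈ 1.51 d; D_c ≈ 8.16 mg/L; min DO ≈ 3.04 mg/L

With k_2/k_d = 2.273 and 1 − D₀(k_2−k_d)/(k_d L₀) = 0.8810,
t_c = ln(2.273 × 0.8810) / (0.823 − 0.362) = ln(2.003) / 0.4610 = 0.6946/0.4610 = 1.507 d.
L(t_c) = L₀ e^(−k_d t_c) = 32.0 × 0.5796 = 18.55 mg/L, and at the critical point k_2 D_c = k_d L, so D_c = (0.362/0.823) × 18.55 = 8.158 mg/L.
Minimum DO = C_s − D_c = 11.2 − 8.158 = 3.042 mg/L.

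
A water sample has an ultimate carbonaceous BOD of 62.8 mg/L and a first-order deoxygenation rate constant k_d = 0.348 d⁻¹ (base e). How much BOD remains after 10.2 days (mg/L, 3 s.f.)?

L ≈ 1.80 mg/L

L_t = L₀ e^(−k_d t) = 62.8 × e^(−0.348×10.2) = 62.8 × 0.02874 = 1.805 mg/L.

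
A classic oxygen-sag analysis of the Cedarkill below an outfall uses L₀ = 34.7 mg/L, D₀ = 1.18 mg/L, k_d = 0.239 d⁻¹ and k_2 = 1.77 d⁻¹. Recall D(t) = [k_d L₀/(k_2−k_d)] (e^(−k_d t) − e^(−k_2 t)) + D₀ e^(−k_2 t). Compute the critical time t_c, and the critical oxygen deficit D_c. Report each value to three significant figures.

t_c ≈ 1.15 d; D_c ≈ 3.56 mg/L

t_c = [1/(k_2−k_d)] ln[(k_2/k_d)(1 − D₀(k_2−k_d)/(k_d L₀))]
= [1/(1.77−0.239)] ln[(1.77/0.239)(1 − 1.18×1.531/(0.239×34.7))]
= (1/1.531) ln[7.406 × 0.7822] = 0.6532 × ln(5.793) = 0.6532 × 1.757 = 1.147 d.
L(t_c) = L₀ e^(−k_d t_c) = 34.7 × 0.7602 = 26.38 mg/L, and at the critical point k_2 D_c = k_d L, so D_c = (0.239/1.77) × 26.38 = 3.562 mg/L.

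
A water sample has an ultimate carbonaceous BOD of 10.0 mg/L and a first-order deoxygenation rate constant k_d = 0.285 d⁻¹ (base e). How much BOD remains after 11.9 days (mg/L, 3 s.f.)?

L_t = L₀ e^(−k_d t) = 10.0 × e^(−0.285×11.9) = 10.0 × 0.03366 = 0.3366 mg/L.

L ≈ 0.337 mg/L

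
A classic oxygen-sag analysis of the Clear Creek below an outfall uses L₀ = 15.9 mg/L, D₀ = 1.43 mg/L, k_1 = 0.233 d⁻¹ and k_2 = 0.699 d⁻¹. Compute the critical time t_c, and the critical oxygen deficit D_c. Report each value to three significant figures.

t_c = [1/(k_2−k_1)] ln[(k_2/k_1)(1 − D₀(k_2−k_1)/(k_1 L₀))]
= [1/(0.699−0.233)] ln[(0.699/0.233)(1 − 1.43×0.4660/(0.233×15.9))]
= (1/0.4660) ln[3.000 × 0.8201] = 2.146 × ln(2.460) = 2.146 × 0.9003 = 1.932 d.
D_c = (k_1/k_2) L₀ e^(−k_1 t_c) = (0.233/0.699) × 15.9 × e^(−0.233×1.932) = 0.3333 × 15.9 × 0.6375 = 3.379 mg/L.

t_c ≈ 1.93 d; D_c ≈ 3.38 mg/L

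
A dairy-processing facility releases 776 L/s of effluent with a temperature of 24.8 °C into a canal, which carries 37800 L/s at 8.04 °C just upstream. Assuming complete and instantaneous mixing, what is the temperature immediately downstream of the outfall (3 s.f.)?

Flow-weighted mixing: C = (Q_r C_r + Q_w C_w)/(Q_r + Q_w)
= (37800×8.04 + 776×24.8)/(37800 + 776) = 323200/38580 = 8.377 °C.

8.38 °C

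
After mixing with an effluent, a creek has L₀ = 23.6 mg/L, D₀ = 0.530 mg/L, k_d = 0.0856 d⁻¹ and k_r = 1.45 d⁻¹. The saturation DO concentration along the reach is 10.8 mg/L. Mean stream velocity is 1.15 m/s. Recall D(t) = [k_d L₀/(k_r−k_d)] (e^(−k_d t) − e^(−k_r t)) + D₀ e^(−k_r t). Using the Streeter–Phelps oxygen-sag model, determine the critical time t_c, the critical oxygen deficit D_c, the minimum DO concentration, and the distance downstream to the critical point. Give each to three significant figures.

t_c ≈ 1.75 d; D_c ≈ 1.20 mg/L; min DO ≈ 9.60 mg/L; x_c ≈ 174 km

t_c = [1/(k_r−k_d)] ln[(k_r/k_d)(1 − D₀(k_r−k_d)/(k_d L₀))]
= [1/(1.45−0.0856)] ln[(1.45/0.0856)(1 − 0.530×1.364/(0.0856×23.6))]
= (1/1.364) ln[16.94 × 0.6420] = 0.7329 × ln(10.88) = 0.7329 × 2.387 = 1.749 d.
D_c = (k_d/k_r) L₀ e^(−k_d t_c) = (0.0856/1.45) × 23.6 × e^(−0.0856×1.749) = 0.05903 × 23.6 × 0.8609 = 1.199 mg/L.
Minimum DO = C_s − D_c = 10.8 − 1.199 = 9.601 mg/L.
x_c = v t_c = 1.15 m/s × 1.749 d × 86400 s/d = 173800 m ≈ 174 km.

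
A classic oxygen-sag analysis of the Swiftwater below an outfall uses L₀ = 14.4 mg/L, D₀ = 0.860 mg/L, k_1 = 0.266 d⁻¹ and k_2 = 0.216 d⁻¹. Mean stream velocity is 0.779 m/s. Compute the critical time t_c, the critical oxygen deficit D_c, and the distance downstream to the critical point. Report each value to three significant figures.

At the critical point dD/dt = 0, so k_1 L₀ e^(−k_1 t) = k_2 D. Substituting D(t) from the Streeter–Phelps equation and solving for t gives
t_c = ln[(k_2/k_1)(1 − D₀(k_2−k_1)/(k_1 L₀))] / (k_2−k_1).
Here k_2−k_1 = -0.05000 d⁻¹ and 1 − D₀(k_2−k_1)/(k_1 L₀) = 1 − 0.860×-0.05000/(0.266×14.4) = 1.011, so
t_c = ln(0.8120 × 1.011) / -0.05000 = -0.1971 / -0.05000 = 3.941 d.
D_c = (k_1/k_2) L₀ e^(−k_1 t_c) = (0.266/0.216) × 14.4 × e^(−0.266×3.941) = 1.231 × 14.4 × 0.3505 = 6.216 mg/L.
x_c = v t_c = 0.779 m/s × 3.941 d × 86400 s/d = 265300 m ≈ 265 km.

t_c ≈ 3.94 d; D_c ≈ 6.22 mg/L; x_c ≈ 265 km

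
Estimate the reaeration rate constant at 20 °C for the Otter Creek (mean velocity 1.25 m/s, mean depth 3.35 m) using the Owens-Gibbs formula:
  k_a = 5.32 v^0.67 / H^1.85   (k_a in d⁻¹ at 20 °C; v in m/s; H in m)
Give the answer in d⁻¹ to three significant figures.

k_a = 5.32 × 1.25^0.67 / 3.35^1.85 = 5.32 × 1.161 / 9.361 = 0.6599 d⁻¹.

k_a ≈ 0.660 d⁻¹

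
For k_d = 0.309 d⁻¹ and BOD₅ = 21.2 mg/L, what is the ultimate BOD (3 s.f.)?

L₀ ≈ 26.9 mg/L

BOD₅ = L₀(1 − e^(−5k_d)) ⇒ L₀ = BOD₅ / (1 − e^(−5×0.309))
= 21.2 / (1 − 0.2133) = 21.2 / 0.7867 = 26.95 mg/L.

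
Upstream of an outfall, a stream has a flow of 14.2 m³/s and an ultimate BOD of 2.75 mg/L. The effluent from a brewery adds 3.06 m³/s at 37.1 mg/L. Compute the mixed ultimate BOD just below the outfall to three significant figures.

8.84 mg/L

Flow-weighted mixing: C = (Q_r C_r + Q_w C_w)/(Q_r + Q_w)
= (14.2×2.75 + 3.06×37.1)/(14.2 + 3.06) = 152.6/17.26 = 8.840 mg/L.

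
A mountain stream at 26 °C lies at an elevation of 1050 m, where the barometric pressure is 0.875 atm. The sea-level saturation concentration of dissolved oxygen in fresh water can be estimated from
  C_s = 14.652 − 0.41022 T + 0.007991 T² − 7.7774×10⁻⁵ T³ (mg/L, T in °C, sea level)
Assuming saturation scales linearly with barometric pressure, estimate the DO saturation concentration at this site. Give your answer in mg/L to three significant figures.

At sea level: C_s = 14.652 − 0.41022×26 + 0.007991×26² − 7.7774×10⁻⁵×26³ = 8.021 mg/L.
Pressure correction: C_s' = 8.021 × 0.875 = 7.019 mg/L.

C_s ≈ 7.02 mg/L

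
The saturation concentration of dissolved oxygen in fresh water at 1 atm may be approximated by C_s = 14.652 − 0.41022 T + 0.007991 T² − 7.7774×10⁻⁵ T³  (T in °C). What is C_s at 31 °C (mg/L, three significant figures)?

C_s ≈ 7.30 mg/L

C_s = 14.652 − 0.41022×31 + 0.007991×31² − 7.7774×10⁻⁵×31³ = 7.298 mg/L.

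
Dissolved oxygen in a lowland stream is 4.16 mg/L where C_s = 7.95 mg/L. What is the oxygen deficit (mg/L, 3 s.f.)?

D ≈ 3.79 mg/L

D = C_s − C = 7.95 − 4.16 = 3.79 mg/L.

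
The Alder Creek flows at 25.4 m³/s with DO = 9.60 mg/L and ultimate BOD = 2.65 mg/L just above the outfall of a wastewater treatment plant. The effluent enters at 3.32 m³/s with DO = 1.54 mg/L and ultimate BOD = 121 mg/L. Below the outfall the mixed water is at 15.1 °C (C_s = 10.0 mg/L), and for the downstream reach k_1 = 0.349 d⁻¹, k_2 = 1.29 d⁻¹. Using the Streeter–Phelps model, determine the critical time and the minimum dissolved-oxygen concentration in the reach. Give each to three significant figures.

t_c ≈ 1.13 d; minimum DO ≈ 7.02 mg/L

Mixed DO = (25.4×9.60 + 3.32×1.54)/(25.4+3.32) = 249.0/28.72 = 8.668 mg/L.
Mixed L₀ = (25.4×2.65 + 3.32×121)/(28.72) = 469.0/28.72 = 16.33 mg/L.
Initial deficit D₀ = C_s − DO₀ = 10.0 − 8.668 = 1.332 mg/L.
t_c = (1/0.9410) ln[(1.29/0.349)(1 − 1.332×0.9410/(0.349×16.33))] = 1.063 × ln(2.884) = 1.125 d.
D_c = (0.349/1.29) × 16.33 × e^(−0.349×1.125) = 0.2705 × 16.33 × 0.6752 = 2.983 mg/L.
Minimum DO = 10.0 − 2.983 = 7.017 mg/L.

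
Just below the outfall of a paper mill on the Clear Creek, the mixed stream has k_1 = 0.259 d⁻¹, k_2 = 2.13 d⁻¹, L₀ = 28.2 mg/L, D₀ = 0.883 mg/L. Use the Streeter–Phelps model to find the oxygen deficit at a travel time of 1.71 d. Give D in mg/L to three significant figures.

D ≈ 2.43 mg/L

k_1 L₀/(k_2−k_1) = 0.259×28.2/(2.13−0.259) = 7.304/1.871 = 3.904 mg/L.
e^(−k_1 t) = e^(−0.259×1.710) = 0.6422; e^(−k_2 t) = e^(−2.13×1.710) = 0.02619.
D = 3.904 × (0.6422 − 0.02619) + 0.883 × 0.02619 = 2.405 + 0.02313 = 2.428 mg/L.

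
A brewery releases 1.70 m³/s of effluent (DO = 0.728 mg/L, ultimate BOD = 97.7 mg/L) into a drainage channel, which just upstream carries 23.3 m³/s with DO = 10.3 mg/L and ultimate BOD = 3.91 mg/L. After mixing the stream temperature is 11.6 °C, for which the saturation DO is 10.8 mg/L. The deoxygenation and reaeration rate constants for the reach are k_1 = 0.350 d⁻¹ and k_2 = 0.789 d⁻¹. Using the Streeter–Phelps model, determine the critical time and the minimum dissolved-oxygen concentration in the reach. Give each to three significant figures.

Mixed DO = (23.3×10.3 + 1.70×0.728)/(23.3+1.70) = 241.2/25.00 = 9.649 mg/L.
Mixed L₀ = (23.3×3.91 + 1.70×97.7)/(25.00) = 257.2/25.00 = 10.29 mg/L.
Initial deficit D₀ = C_s − DO₀ = 10.8 − 9.649 = 1.151 mg/L.
t_c = (1/0.4390) ln[(0.789/0.350)(1 − 1.151×0.4390/(0.350×10.29))] = 2.278 × ln(1.938) = 1.507 d.
D_c = (0.350/0.789) × 10.29 × e^(−0.350×1.507) = 0.4436 × 10.29 × 0.5901 = 2.693 mg/L.
Minimum DO = 10.8 − 2.693 = 8.107 mg/L.

t_c ≈ 1.51 d; minimum DO ≈ 8.11 mg/L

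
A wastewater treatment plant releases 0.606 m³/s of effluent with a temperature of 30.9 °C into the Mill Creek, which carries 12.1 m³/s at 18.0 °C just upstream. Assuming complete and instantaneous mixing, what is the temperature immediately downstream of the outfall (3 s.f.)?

Flow-weighted mixing: C = (Q_r C_r + Q_w C_w)/(Q_r + Q_w)
= (12.1×18.0 + 0.606×30.9)/(12.1 + 0.606) = 236.5/12.71 = 18.62 °C.

18.6 °C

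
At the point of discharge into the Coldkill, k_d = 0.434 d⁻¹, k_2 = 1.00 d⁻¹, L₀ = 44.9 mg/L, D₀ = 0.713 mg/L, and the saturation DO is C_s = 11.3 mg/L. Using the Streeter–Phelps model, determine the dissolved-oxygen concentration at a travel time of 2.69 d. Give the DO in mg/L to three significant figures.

DO ≈ 2.88 mg/L

k_d L₀/(k_2−k_d) = 0.434×44.9/(1.00−0.434) = 19.49/0.5660 = 34.43 mg/L.
e^(−k_d t) = e^(−0.434×2.690) = 0.3112; e^(−k_2 t) = e^(−1.00×2.690) = 0.06788.
D = 34.43 × (0.3112 − 0.06788) + 0.713 × 0.06788 = 8.376 + 0.04840 = 8.424 mg/L.
DO = C_s − D = 11.3 − 8.424 = 2.876 mg/L.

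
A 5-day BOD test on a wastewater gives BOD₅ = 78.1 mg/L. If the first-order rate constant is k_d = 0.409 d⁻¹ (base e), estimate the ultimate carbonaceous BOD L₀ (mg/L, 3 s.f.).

L₀ ≈ 89.7 mg/L

BOD₅ = L₀(1 − e^(−5k_d)) ⇒ L₀ = BOD₅ / (1 − e^(−5×0.409))
= 78.1 / (1 − 0.1294) = 78.1 / 0.8706 = 89.71 mg/L.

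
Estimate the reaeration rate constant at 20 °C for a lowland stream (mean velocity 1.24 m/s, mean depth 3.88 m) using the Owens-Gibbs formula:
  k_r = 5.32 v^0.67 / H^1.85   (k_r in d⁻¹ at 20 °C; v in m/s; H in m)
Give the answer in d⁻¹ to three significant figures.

k_r ≈ 0.500 d⁻¹

k_r = 5.32 × 1.24^0.67 / 3.88^1.85 = 5.32 × 1.155 / 12.28 = 0.5002 d⁻¹.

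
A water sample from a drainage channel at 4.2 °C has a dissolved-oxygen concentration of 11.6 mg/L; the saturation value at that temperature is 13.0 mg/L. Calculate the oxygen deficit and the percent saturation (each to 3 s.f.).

D ≈ 1.40 mg/L; 89.2 % saturation

D = C_s − C = 13.0 − 11.6 = 1.40 mg/L.
% saturation = 11.6/13.0 × 100 = 89.2 %.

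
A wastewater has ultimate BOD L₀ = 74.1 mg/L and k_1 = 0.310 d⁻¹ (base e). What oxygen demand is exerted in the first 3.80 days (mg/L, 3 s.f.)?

y_t = L₀(1 − e^(−k_1 t)) = 74.1 × (1 − e^(−0.310×3.80))
= 74.1 × (1 − 0.3079) = 74.1 × 0.6921 = 51.29 mg/L.

y ≈ 51.3 mg/L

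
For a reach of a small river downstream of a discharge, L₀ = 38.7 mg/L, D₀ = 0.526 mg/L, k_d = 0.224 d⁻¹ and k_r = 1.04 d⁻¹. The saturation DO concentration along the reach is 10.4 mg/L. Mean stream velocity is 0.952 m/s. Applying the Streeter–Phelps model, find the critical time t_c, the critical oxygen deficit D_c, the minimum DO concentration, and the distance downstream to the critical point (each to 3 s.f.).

t_c ≈ 1.82 d; D_c ≈ 5.55 mg/L; min DO ≈ 4.85 mg/L; x_c ≈ 150 km

t_c = [1/(k_r−k_d)] ln[(k_r/k_d)(1 − D₀(k_r−k_d)/(k_d L₀))]
= [1/(1.04−0.224)] ln[(1.04/0.224)(1 − 0.526×0.8160/(0.224×38.7))]
= (1/0.8160) ln[4.643 × 0.9505] = 1.225 × ln(4.413) = 1.225 × 1.485 = 1.819 d.
D_c = (k_d/k_r) L₀ e^(−k_d t_c) = (0.224/1.04) × 38.7 × e^(−0.224×1.819) = 0.2154 × 38.7 × 0.6653 = 5.545 mg/L.
Minimum DO = C_s − D_c = 10.4 − 5.545 = 4.855 mg/L.
x_c = v t_c = 0.952 m/s × 1.819 d × 86400 s/d = 149600 m ≈ 150 km.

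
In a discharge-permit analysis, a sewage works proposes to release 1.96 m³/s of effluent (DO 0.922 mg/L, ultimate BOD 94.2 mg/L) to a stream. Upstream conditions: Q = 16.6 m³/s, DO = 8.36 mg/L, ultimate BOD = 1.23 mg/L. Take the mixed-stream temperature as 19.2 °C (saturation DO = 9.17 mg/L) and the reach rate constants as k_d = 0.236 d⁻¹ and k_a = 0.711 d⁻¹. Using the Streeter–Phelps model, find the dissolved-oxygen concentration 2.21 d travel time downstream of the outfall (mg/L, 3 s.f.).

Mixed DO = (16.6×8.36 + 1.96×0.922)/(16.6+1.96) = 140.6/18.56 = 7.575 mg/L.
Mixed L₀ = (16.6×1.23 + 1.96×94.2)/(18.56) = 205.1/18.56 = 11.05 mg/L.
Initial deficit D₀ = C_s − DO₀ = 9.17 − 7.575 = 1.595 mg/L.
D(2.21) = [0.236×11.05/(0.711−0.236)](e^(−0.236×2.21) − e^(−0.711×2.21)) + 1.595 e^(−0.711×2.21)
= 5.489 × (0.5936 − 0.2078) + 1.595 × 0.2078 = 2.449 mg/L.
DO = 9.17 − 2.449 = 6.721 mg/L.

DO ≈ 6.72 mg/L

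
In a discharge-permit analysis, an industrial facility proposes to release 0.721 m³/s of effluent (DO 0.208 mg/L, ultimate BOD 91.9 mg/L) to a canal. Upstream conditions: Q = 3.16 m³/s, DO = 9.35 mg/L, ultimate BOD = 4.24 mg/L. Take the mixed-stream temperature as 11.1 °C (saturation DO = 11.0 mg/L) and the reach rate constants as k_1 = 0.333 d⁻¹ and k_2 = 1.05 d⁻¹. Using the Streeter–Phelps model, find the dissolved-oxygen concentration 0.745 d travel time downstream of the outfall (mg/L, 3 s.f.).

DO ≈ 6.39 mg/L

Mixed DO = (3.16×9.35 + 0.721×0.208)/(3.16+0.721) = 29.70/3.881 = 7.652 mg/L.
Mixed L₀ = (3.16×4.24 + 0.721×91.9)/(3.881) = 79.66/3.881 = 20.53 mg/L.
Initial deficit D₀ = C_s − DO₀ = 11.0 − 7.652 = 3.348 mg/L.
D(0.745) = [0.333×20.53/(1.05−0.333)](e^(−0.333×0.745) − e^(−1.05×0.745)) + 3.348 e^(−1.05×0.745)
= 9.533 × (0.7803 − 0.4574) + 3.348 × 0.4574 = 4.610 mg/L.
DO = 11.0 − 4.610 = 6.390 mg/L.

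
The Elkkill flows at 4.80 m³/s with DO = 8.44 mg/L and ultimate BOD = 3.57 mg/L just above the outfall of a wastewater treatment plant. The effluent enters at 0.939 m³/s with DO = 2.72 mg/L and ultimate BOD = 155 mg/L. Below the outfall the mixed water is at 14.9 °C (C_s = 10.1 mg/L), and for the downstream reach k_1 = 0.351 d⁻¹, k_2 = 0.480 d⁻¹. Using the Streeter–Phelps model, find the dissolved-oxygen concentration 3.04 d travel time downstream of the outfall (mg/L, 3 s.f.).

Mixed DO = (4.80×8.44 + 0.939×2.72)/(4.80+0.939) = 43.07/5.739 = 7.504 mg/L.
Mixed L₀ = (4.80×3.57 + 0.939×155)/(5.739) = 162.7/5.739 = 28.35 mg/L.
Initial deficit D₀ = C_s − DO₀ = 10.1 − 7.504 = 2.596 mg/L.
D(3.04) = [0.351×28.35/(0.480−0.351)](e^(−0.351×3.04) − e^(−0.480×3.04)) + 2.596 e^(−0.480×3.04)
= 77.13 × (0.3440 − 0.2324) + 2.596 × 0.2324 = 9.211 mg/L.
DO = 10.1 − 9.211 = 0.8888 mg/L.

DO ≈ 0.889 mg/L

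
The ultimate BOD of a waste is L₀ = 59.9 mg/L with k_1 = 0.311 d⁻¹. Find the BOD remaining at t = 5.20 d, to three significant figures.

L_t = L₀ e^(−k_1 t) = 59.9 × e^(−0.311×5.20) = 59.9 × 0.1985 = 11.89 mg/L.

L ≈ 11.9 mg/L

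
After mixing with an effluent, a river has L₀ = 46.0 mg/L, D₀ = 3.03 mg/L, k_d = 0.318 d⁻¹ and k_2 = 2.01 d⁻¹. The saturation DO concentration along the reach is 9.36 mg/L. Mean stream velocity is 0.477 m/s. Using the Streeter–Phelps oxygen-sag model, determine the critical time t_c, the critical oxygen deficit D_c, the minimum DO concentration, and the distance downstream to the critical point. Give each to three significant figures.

At the critical point dD/dt = 0, so k_d L₀ e^(−k_d t) = k_2 D. Substituting D(t) from the Streeter–Phelps equation and solving for t gives
t_c = ln[(k_2/k_d)(1 − D₀(k_2−k_d)/(k_d L₀))] / (k_2−k_d).
Here k_2−k_d = 1.692 d⁻¹ and 1 − D₀(k_2−k_d)/(k_d L₀) = 1 − 3.03×1.692/(0.318×46.0) = 0.6495, so
t_c = ln(6.321 × 0.6495) / 1.692 = 1.412 / 1.692 = 0.8347 d.
D_c = (k_d/k_2) L₀ e^(−k_d t_c) = (0.318/2.01) × 46.0 × e^(−0.318×0.8347) = 0.1582 × 46.0 × 0.7669 = 5.581 mg/L.
Minimum DO = C_s − D_c = 9.36 − 5.581 = 3.779 mg/L.
x_c = v t_c = 0.477 m/s × 0.8347 d × 86400 s/d = 34400 m ≈ 34.4 km.

t_c ≈ 0.835 d; D_c ≈ 5.58 mg/L; min DO ≈ 3.78 mg/L; x_c ≈ 34.4 km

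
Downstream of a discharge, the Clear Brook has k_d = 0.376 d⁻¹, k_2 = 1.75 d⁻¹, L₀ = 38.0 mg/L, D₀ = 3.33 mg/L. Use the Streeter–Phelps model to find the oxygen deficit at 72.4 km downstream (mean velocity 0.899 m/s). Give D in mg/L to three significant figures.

Travel time t = x/v = 72.4 km / (0.899 m/s) = 72400 m / 0.899 m/s = 80530 s = 0.9321 d.
k_d L₀/(k_2−k_d) = 0.376×38.0/(1.75−0.376) = 14.29/1.374 = 10.40 mg/L.
e^(−k_d t) = e^(−0.376×0.9321) = 0.7044; e^(−k_2 t) = e^(−1.75×0.9321) = 0.1957.
D = 10.40 × (0.7044 − 0.1957) + 3.33 × 0.1957 = 5.289 + 0.6517 = 5.941 mg/L.

D ≈ 5.94 mg/L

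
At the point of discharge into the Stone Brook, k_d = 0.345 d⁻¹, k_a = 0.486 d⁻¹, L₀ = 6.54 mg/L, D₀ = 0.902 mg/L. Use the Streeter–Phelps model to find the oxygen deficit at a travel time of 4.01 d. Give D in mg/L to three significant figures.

D ≈ 1.86 mg/L

k_d L₀/(k_a−k_d) = 0.345×6.54/(0.486−0.345) = 2.256/0.1410 = 16.00 mg/L.
e^(−k_d t) = e^(−0.345×4.010) = 0.2507; e^(−k_a t) = e^(−0.486×4.010) = 0.1424.
D = 16.00 × (0.2507 − 0.1424) + 0.902 × 0.1424 = 1.733 + 0.1285 = 1.861 mg/L.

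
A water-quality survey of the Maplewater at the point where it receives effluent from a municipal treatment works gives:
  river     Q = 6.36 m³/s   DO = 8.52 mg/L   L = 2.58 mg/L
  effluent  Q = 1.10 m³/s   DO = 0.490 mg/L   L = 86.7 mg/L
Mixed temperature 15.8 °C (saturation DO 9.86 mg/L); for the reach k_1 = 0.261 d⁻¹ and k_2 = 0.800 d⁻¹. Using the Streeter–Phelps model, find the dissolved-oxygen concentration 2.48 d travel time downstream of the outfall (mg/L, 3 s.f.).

DO ≈ 6.71 mg/L

Mixed DO = (6.36×8.52 + 1.10×0.490)/(6.36+1.10) = 54.73/7.460 = 7.336 mg/L.
Mixed L₀ = (6.36×2.58 + 1.10×86.7)/(7.460) = 111.8/7.460 = 14.98 mg/L.
Initial deficit D₀ = C_s − DO₀ = 9.86 − 7.336 = 2.524 mg/L.
D(2.48) = [0.261×14.98/(0.800−0.261)](e^(−0.261×2.48) − e^(−0.800×2.48)) + 2.524 e^(−0.800×2.48)
= 7.256 × (0.5235 − 0.1375) + 2.524 × 0.1375 = 3.147 mg/L.
DO = 9.86 − 3.147 = 6.713 mg/L.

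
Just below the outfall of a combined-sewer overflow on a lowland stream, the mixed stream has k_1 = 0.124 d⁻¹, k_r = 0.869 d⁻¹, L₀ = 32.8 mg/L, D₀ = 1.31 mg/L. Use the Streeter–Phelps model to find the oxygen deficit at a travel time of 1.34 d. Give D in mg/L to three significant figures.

k_1 L₀/(k_r−k_1) = 0.124×32.8/(0.869−0.124) = 4.067/0.7450 = 5.459 mg/L.
e^(−k_1 t) = e^(−0.124×1.340) = 0.8469; e^(−k_r t) = e^(−0.869×1.340) = 0.3121.
D = 5.459 × (0.8469 − 0.3121) + 1.31 × 0.3121 = 2.920 + 0.4088 = 3.329 mg/L.

D ≈ 3.33 mg/L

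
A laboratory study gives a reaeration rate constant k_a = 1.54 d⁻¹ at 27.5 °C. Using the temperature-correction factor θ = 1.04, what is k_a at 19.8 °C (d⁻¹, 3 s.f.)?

k_a(T₂) = k_a(T₁) · θ^(T₂−T₁) = 1.54 × 1.04^(19.8−27.5)
= 1.54 × 1.04^-7.70 = 1.54 × 0.7393 = 1.139 d⁻¹.

k_a ≈ 1.14 d⁻¹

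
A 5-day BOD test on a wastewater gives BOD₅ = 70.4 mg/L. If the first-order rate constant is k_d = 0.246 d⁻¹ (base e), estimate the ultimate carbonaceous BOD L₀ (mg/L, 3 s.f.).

BOD₅ = L₀(1 − e^(−5k_d)) ⇒ L₀ = BOD₅ / (1 − e^(−5×0.246))
= 70.4 / (1 − 0.2923) = 70.4 / 0.7077 = 99.48 mg/L.

L₀ ≈ 99.5 mg/L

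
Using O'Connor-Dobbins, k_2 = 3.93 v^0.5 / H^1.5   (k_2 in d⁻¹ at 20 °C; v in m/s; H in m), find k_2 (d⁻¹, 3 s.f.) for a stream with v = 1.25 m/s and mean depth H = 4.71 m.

k_2 ≈ 0.430 d⁻¹

k_2 = 3.93 × 1.25^0.5 / 4.71^1.5 = 3.93 × 1.118 / 10.22 = 0.4298 d⁻¹.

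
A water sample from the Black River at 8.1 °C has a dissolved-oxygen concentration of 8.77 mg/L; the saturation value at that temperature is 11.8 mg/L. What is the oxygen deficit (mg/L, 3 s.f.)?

D = C_s − C = 11.8 − 8.77 = 3.03 mg/L.

D ≈ 3.03 mg/L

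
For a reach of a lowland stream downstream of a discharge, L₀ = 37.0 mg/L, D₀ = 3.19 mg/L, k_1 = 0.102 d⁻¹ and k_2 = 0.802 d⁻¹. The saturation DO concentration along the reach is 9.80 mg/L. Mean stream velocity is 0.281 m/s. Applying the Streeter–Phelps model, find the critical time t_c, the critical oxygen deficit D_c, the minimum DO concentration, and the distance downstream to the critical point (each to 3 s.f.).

At the critical point dD/dt = 0, so k_1 L₀ e^(−k_1 t) = k_2 D. Substituting D(t) from the Streeter–Phelps equation and solving for t gives
t_c = ln[(k_2/k_1)(1 − D₀(k_2−k_1)/(k_1 L₀))] / (k_2−k_1).
Here k_2−k_1 = 0.7000 d⁻¹ and 1 − D₀(k_2−k_1)/(k_1 L₀) = 1 − 3.19×0.7000/(0.102×37.0) = 0.4083, so
t_c = ln(7.863 × 0.4083) / 0.7000 = 1.166 / 0.7000 = 1.666 d.
L(t_c) = L₀ e^(−k_1 t_c) = 37.0 × 0.8437 = 31.22 mg/L, and at the critical point k_2 D_c = k_1 L, so D_c = (0.102/0.802) × 31.22 = 3.970 mg/L.
Minimum DO = C_s − D_c = 9.80 − 3.970 = 5.830 mg/L.
x_c = v t_c = 0.281 m/s × 1.666 d × 86400 s/d = 40460 m ≈ 40.5 km.

t_c ≈ 1.67 d; D_c ≈ 3.97 mg/L; min DO ≈ 5.83 mg/L; x_c ≈ 40.5 km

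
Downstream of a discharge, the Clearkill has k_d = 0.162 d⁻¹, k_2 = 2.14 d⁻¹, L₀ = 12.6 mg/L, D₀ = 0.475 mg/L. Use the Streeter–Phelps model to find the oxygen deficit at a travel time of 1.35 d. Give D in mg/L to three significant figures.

k_d L₀/(k_2−k_d) = 0.162×12.6/(2.14−0.162) = 2.041/1.978 = 1.032 mg/L.
e^(−k_d t) = e^(−0.162×1.350) = 0.8036; e^(−k_2 t) = e^(−2.14×1.350) = 0.05563.
D = 1.032 × (0.8036 − 0.05563) + 0.475 × 0.05563 = 0.7718 + 0.02643 = 0.7983 mg/L.

D ≈ 0.798 mg/L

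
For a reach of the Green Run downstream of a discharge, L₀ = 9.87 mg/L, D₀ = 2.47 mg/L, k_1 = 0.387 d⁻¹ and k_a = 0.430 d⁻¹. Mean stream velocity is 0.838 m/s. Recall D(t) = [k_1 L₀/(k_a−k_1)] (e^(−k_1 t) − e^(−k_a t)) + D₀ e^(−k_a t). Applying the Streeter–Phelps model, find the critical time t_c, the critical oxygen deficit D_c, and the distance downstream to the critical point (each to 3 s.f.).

t_c ≈ 1.79 d; D_c ≈ 4.44 mg/L; x_c ≈ 130 km

With k_a/k_1 = 1.111 and 1 − D₀(k_a−k_1)/(k_1 L₀) = 0.9722,
t_c = ln(1.111 × 0.9722) / (0.430 − 0.387) = ln(1.080) / 0.04300 = 0.07716/0.04300 = 1.794 d.
L(t_c) = L₀ e^(−k_1 t_c) = 9.87 × 0.4994 = 4.929 mg/L, and at the critical point k_a D_c = k_1 L, so D_c = (0.387/0.430) × 4.929 = 4.436 mg/L.
x_c = v t_c = 0.838 m/s × 1.794 d × 86400 s/d = 129900 m ≈ 130 km.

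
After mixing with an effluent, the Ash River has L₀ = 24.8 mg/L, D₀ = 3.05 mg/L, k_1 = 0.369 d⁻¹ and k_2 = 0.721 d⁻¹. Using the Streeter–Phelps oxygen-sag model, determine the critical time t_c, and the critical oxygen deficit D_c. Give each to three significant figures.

t_c = [1/(k_2−k_1)] ln[(k_2/k_1)(1 − D₀(k_2−k_1)/(k_1 L₀))]
= [1/(0.721−0.369)] ln[(0.721/0.369)(1 − 3.05×0.3520/(0.369×24.8))]
= (1/0.3520) ln[1.954 × 0.8827] = 2.841 × ln(1.725) = 2.841 × 0.5451 = 1.548 d.
L(t_c) = L₀ e^(−k_1 t_c) = 24.8 × 0.5647 = 14.01 mg/L, and at the critical point k_2 D_c = k_1 L, so D_c = (0.369/0.721) × 14.01 = 7.168 mg/L.

t_c ≈ 1.55 d; D_c ≈ 7.17 mg/L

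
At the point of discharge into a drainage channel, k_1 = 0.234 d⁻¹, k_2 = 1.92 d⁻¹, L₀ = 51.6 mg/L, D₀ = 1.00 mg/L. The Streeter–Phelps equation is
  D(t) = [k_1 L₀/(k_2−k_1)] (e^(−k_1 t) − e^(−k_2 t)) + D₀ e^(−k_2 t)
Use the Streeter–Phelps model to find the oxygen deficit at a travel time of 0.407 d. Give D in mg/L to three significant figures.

D ≈ 3.69 mg/L

k_1 L₀/(k_2−k_1) = 0.234×51.6/(1.92−0.234) = 12.07/1.686 = 7.162 mg/L.
e^(−k_1 t) = e^(−0.234×0.4070) = 0.9092; e^(−k_2 t) = e^(−1.92×0.4070) = 0.4577.
D = 7.162 × (0.9092 − 0.4577) + 1.00 × 0.4577 = 3.233 + 0.4577 = 3.691 mg/L.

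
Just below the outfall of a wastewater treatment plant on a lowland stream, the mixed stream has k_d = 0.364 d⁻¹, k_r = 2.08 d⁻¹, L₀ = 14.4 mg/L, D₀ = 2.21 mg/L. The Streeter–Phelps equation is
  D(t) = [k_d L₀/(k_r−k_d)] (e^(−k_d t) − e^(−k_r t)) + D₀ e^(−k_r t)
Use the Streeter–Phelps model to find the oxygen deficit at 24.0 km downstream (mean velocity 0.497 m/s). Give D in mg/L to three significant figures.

Travel time t = x/v = 24.0 km / (0.497 m/s) = 24000 m / 0.497 m/s = 48290 s = 0.5589 d.
k_d L₀/(k_r−k_d) = 0.364×14.4/(2.08−0.364) = 5.242/1.716 = 3.055 mg/L.
e^(−k_d t) = e^(−0.364×0.5589) = 0.8159; e^(−k_r t) = e^(−2.08×0.5589) = 0.3127.
D = 3.055 × (0.8159 − 0.3127) + 2.21 × 0.3127 = 1.537 + 0.6911 = 2.228 mg/L.

D ≈ 2.23 mg/L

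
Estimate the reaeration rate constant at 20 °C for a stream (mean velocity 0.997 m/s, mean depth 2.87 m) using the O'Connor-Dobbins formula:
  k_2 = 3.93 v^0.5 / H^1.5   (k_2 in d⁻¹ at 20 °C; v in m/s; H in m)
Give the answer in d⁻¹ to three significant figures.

k_2 = 3.93 × 0.997^0.5 / 2.87^1.5 = 3.93 × 0.9985 / 4.862 = 0.8071 d⁻¹.

k_2 ≈ 0.807 d⁻¹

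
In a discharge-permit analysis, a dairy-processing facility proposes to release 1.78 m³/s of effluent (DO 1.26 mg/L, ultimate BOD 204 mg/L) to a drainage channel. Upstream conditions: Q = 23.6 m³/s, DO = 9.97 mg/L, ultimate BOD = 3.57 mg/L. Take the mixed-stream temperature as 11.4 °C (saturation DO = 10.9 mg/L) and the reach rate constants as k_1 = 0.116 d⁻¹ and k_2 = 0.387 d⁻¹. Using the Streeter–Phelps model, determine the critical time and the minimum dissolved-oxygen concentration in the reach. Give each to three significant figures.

Mixed DO = (23.6×9.97 + 1.78×1.26)/(23.6+1.78) = 237.5/25.38 = 9.359 mg/L.
Mixed L₀ = (23.6×3.57 + 1.78×204)/(25.38) = 447.4/25.38 = 17.63 mg/L.
Initial deficit D₀ = C_s − DO₀ = 10.9 − 9.359 = 1.541 mg/L.
t_c = (1/0.2710) ln[(0.387/0.116)(1 − 1.541×0.2710/(0.116×17.63))] = 3.690 × ln(2.655) = 3.603 d.
D_c = (0.116/0.387) × 17.63 × e^(−0.116×3.603) = 0.2997 × 17.63 × 0.6584 = 3.479 mg/L.
Minimum DO = 10.9 − 3.479 = 7.421 mg/L.

t_c ≈ 3.60 d; minimum DO ≈ 7.42 mg/L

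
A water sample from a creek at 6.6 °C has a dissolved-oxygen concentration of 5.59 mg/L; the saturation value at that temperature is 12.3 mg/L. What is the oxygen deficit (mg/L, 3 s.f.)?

D = C_s − C = 12.3 − 5.59 = 6.71 mg/L.

D ≈ 6.71 mg/L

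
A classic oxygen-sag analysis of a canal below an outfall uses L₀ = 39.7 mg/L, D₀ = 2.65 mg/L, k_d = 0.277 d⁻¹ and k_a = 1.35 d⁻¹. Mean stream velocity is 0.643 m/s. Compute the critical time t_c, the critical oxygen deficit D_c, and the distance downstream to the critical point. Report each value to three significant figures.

t_c ≈ 1.20 d; D_c ≈ 5.85 mg/L; x_c ≈ 66.5 km

At the critical point dD/dt = 0, so k_d L₀ e^(−k_d t) = k_a D. Substituting D(t) from the Streeter–Phelps equation and solving for t gives
t_c = ln[(k_a/k_d)(1 − D₀(k_a−k_d)/(k_d L₀))] / (k_a−k_d).
Here k_a−k_d = 1.073 d⁻¹ and 1 − D₀(k_a−k_d)/(k_d L₀) = 1 − 2.65×1.073/(0.277×39.7) = 0.7414, so
t_c = ln(4.874 × 0.7414) / 1.073 = 1.285 / 1.073 = 1.197 d.
L(t_c) = L₀ e^(−k_d t_c) = 39.7 × 0.7177 = 28.49 mg/L, and at the critical point k_a D_c = k_d L, so D_c = (0.277/1.35) × 28.49 = 5.847 mg/L.
x_c = v t_c = 0.643 m/s × 1.197 d × 86400 s/d = 66510 m ≈ 66.5 km.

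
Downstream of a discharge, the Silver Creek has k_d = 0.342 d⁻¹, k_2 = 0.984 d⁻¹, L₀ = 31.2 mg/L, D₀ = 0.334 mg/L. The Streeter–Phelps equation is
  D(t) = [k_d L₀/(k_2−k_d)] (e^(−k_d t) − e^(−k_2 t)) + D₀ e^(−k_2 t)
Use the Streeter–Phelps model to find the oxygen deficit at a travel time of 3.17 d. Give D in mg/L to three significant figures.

D ≈ 4.90 mg/L

k_d L₀/(k_2−k_d) = 0.342×31.2/(0.984−0.342) = 10.67/0.6420 = 16.62 mg/L.
e^(−k_d t) = e^(−0.342×3.170) = 0.3382; e^(−k_2 t) = e^(−0.984×3.170) = 0.04419.
D = 16.62 × (0.3382 − 0.04419) + 0.334 × 0.04419 = 4.887 + 0.01476 = 4.901 mg/L.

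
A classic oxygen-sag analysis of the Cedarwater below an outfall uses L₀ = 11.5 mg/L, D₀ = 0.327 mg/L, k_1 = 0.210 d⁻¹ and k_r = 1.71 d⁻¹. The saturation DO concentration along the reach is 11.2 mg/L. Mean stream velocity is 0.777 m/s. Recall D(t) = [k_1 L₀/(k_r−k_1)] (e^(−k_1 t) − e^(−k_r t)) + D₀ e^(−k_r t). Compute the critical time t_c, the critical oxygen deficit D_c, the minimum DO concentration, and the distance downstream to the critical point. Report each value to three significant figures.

t_c = [1/(k_r−k_1)] ln[(k_r/k_1)(1 − D₀(k_r−k_1)/(k_1 L₀))]
= [1/(1.71−0.210)] ln[(1.71/0.210)(1 − 0.327×1.500/(0.210×11.5))]
= (1/1.500) ln[8.143 × 0.7969] = 0.6667 × ln(6.489) = 0.6667 × 1.870 = 1.247 d.
D_c = (k_1/k_r) L₀ e^(−k_1 t_c) = (0.210/1.71) × 11.5 × e^(−0.210×1.247) = 0.1228 × 11.5 × 0.7697 = 1.087 mg/L.
Minimum DO = C_s − D_c = 11.2 − 1.087 = 10.11 mg/L.
x_c = v t_c = 0.777 m/s × 1.247 d × 86400 s/d = 83700 m ≈ 83.7 km.

t_c ≈ 1.25 d; D_c ≈ 1.09 mg/L; min DO ≈ 10.1 mg/L; x_c ≈ 83.7 km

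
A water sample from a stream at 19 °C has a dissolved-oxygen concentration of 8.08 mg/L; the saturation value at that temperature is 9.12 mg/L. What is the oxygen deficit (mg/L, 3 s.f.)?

D = C_s − C = 9.12 − 8.08 = 1.04 mg/L.

D ≈ 1.04 mg/L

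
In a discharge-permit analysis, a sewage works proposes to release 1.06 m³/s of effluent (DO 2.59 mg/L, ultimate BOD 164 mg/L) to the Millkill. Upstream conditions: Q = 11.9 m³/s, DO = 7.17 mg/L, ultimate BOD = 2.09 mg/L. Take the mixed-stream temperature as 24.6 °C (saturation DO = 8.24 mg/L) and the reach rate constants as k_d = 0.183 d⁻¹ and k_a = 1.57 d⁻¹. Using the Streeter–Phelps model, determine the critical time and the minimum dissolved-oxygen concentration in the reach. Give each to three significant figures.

Mixed DO = (11.9×7.17 + 1.06×2.59)/(11.9+1.06) = 88.07/12.96 = 6.795 mg/L.
Mixed L₀ = (11.9×2.09 + 1.06×164)/(12.96) = 198.7/12.96 = 15.33 mg/L.
Initial deficit D₀ = C_s − DO₀ = 8.24 − 6.795 = 1.445 mg/L.
t_c = (1/1.387) ln[(1.57/0.183)(1 − 1.445×1.387/(0.183×15.33))] = 0.7210 × ln(2.453) = 0.6469 d.
D_c = (0.183/1.57) × 15.33 × e^(−0.183×0.6469) = 0.1166 × 15.33 × 0.8884 = 1.588 mg/L.
Minimum DO = 8.24 − 1.588 = 6.652 mg/L.

t_c ≈ 0.647 d; minimum DO ≈ 6.65 mg/L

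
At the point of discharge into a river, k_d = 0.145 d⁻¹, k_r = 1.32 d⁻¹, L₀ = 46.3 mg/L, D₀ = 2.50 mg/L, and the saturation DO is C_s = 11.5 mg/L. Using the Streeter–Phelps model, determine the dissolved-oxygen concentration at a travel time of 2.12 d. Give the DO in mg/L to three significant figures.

k_d L₀/(k_r−k_d) = 0.145×46.3/(1.32−0.145) = 6.713/1.175 = 5.714 mg/L.
e^(−k_d t) = e^(−0.145×2.120) = 0.7354; e^(−k_r t) = e^(−1.32×2.120) = 0.06091.
D = 5.714 × (0.7354 − 0.06091) + 2.50 × 0.06091 = 3.854 + 0.1523 = 4.006 mg/L.
DO = C_s − D = 11.5 − 4.006 = 7.494 mg/L.

DO ≈ 7.49 mg/L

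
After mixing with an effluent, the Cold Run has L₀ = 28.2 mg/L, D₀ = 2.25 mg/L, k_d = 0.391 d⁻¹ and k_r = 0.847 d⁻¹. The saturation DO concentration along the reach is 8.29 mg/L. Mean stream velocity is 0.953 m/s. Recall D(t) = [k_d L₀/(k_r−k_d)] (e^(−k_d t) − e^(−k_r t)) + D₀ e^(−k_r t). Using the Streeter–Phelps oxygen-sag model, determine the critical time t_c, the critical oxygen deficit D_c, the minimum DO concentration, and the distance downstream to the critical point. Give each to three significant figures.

t_c = [1/(k_r−k_d)] ln[(k_r/k_d)(1 − D₀(k_r−k_d)/(k_d L₀))]
= [1/(0.847−0.391)] ln[(0.847/0.391)(1 − 2.25×0.4560/(0.391×28.2))]
= (1/0.4560) ln[2.166 × 0.9069] = 2.193 × ln(1.965) = 2.193 × 0.6753 = 1.481 d.
L(t_c) = L₀ e^(−k_d t_c) = 28.2 × 0.5604 = 15.80 mg/L, and at the critical point k_r D_c = k_d L, so D_c = (0.391/0.847) × 15.80 = 7.296 mg/L.
Minimum DO = C_s − D_c = 8.29 − 7.296 = 0.9944 mg/L.
x_c = v t_c = 0.953 m/s × 1.481 d × 86400 s/d = 121900 m ≈ 122 km.

t_c ≈ 1.48 d; D_c ≈ 7.30 mg/L; min DO ≈ 0.994 mg/L; x_c ≈ 122 km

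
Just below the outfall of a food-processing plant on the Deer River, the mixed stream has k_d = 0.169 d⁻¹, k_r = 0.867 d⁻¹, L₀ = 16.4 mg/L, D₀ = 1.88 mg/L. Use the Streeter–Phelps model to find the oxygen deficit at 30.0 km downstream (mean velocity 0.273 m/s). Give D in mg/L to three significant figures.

Travel time t = x/v = 30.0 km / (0.273 m/s) = 30000 m / 0.273 m/s = 109900 s = 1.272 d.
k_d L₀/(k_r−k_d) = 0.169×16.4/(0.867−0.169) = 2.772/0.6980 = 3.971 mg/L.
e^(−k_d t) = e^(−0.169×1.272) = 0.8066; e^(−k_r t) = e^(−0.867×1.272) = 0.3320.
D = 3.971 × (0.8066 − 0.3320) + 1.88 × 0.3320 = 1.885 + 0.6241 = 2.509 mg/L.

D ≈ 2.51 mg/L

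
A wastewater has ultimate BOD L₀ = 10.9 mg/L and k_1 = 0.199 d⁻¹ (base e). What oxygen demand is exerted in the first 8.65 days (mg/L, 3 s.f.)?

y_t = L₀(1 − e^(−k_1 t)) = 10.9 × (1 − e^(−0.199×8.65))
= 10.9 × (1 − 0.1788) = 10.9 × 0.8212 = 8.951 mg/L.

y ≈ 8.95 mg/L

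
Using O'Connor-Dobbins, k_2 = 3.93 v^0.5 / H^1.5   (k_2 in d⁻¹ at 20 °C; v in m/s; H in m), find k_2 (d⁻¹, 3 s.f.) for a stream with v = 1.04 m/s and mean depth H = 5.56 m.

k_2 ≈ 0.306 d⁻¹

k_2 = 3.93 × 1.04^0.5 / 5.56^1.5 = 3.93 × 1.020 / 13.11 = 0.3057 d⁻¹.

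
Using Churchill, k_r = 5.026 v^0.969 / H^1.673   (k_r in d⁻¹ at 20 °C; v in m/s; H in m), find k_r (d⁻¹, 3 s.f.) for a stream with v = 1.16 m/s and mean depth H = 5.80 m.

k_r ≈ 0.307 d⁻¹

k_r = 5.026 × 1.16^0.969 / 5.80^1.673 = 5.026 × 1.155 / 18.93 = 0.3065 d⁻¹.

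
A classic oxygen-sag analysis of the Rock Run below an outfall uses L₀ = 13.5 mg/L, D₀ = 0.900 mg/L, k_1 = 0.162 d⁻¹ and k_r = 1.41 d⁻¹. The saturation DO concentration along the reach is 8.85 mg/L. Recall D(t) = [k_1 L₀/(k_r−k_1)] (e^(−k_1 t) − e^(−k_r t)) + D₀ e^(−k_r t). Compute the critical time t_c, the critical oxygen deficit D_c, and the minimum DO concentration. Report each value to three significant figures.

t_c ≈ 1.16 d; D_c ≈ 1.29 mg/L; min DO ≈ 7.56 mg/L

At the critical point dD/dt = 0, so k_1 L₀ e^(−k_1 t) = k_r D. Substituting D(t) from the Streeter–Phelps equation and solving for t gives
t_c = ln[(k_r/k_1)(1 − D₀(k_r−k_1)/(k_1 L₀))] / (k_r−k_1).
Here k_r−k_1 = 1.248 d⁻¹ and 1 − D₀(k_r−k_1)/(k_1 L₀) = 1 − 0.900×1.248/(0.162×13.5) = 0.4864, so
t_c = ln(8.704 × 0.4864) / 1.248 = 1.443 / 1.248 = 1.156 d.
L(t_c) = L₀ e^(−k_1 t_c) = 13.5 × 0.8292 = 11.19 mg/L, and at the critical point k_r D_c = k_1 L, so D_c = (0.162/1.41) × 11.19 = 1.286 mg/L.
Minimum DO = C_s − D_c = 8.85 − 1.286 = 7.564 mg/L.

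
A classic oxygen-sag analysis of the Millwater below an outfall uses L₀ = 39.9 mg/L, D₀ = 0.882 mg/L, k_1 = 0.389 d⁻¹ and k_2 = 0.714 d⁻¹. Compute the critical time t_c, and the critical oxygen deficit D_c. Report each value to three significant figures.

At the critical point dD/dt = 0, so k_1 L₀ e^(−k_1 t) = k_2 D. Substituting D(t) from the Streeter–Phelps equation and solving for t gives
t_c = ln[(k_2/k_1)(1 − D₀(k_2−k_1)/(k_1 L₀))] / (k_2−k_1).
Here k_2−k_1 = 0.3250 d⁻¹ and 1 − D₀(k_2−k_1)/(k_1 L₀) = 1 − 0.882×0.3250/(0.389×39.9) = 0.9815, so
t_c = ln(1.835 × 0.9815) / 0.3250 = 0.5887 / 0.3250 = 1.811 d.
L(t_c) = L₀ e^(−k_1 t_c) = 39.9 × 0.4943 = 19.72 mg/L, and at the critical point k_2 D_c = k_1 L, so D_c = (0.389/0.714) × 19.72 = 10.75 mg/L.

t_c ≈ 1.81 d; D_c ≈ 10.7 mg/L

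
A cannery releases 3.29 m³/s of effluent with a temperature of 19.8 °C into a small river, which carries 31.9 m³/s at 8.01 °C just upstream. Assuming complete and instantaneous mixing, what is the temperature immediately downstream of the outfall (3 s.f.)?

9.11 °C

Flow-weighted mixing: C = (Q_r C_r + Q_w C_w)/(Q_r + Q_w)
= (31.9×8.01 + 3.29×19.8)/(31.9 + 3.29) = 320.7/35.19 = 9.112 °C.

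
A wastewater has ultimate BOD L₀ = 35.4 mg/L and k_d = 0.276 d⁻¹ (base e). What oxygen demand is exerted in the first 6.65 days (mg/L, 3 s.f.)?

y_t = L₀(1 − e^(−k_d t)) = 35.4 × (1 − e^(−0.276×6.65))
= 35.4 × (1 − 0.1595) = 35.4 × 0.8405 = 29.75 mg/L.

y ≈ 29.8 mg/L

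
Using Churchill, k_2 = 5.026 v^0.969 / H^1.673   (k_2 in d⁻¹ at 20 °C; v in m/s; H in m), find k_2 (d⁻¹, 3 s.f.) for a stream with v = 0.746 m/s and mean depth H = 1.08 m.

k_2 = 5.026 × 0.746^0.969 / 1.08^1.673 = 5.026 × 0.7528 / 1.137 = 3.327 d⁻¹.

k_2 ≈ 3.33 d⁻¹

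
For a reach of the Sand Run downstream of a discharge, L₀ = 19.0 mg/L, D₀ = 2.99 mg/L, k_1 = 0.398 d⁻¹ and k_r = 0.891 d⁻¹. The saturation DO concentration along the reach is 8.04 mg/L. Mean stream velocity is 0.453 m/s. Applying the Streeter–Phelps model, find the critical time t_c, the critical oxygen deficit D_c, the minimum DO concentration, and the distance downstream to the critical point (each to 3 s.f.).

t_c ≈ 1.19 d; D_c ≈ 5.28 mg/L; min DO ≈ 2.76 mg/L; x_c ≈ 46.8 km

At the critical point dD/dt = 0, so k_1 L₀ e^(−k_1 t) = k_r D. Substituting D(t) from the Streeter–Phelps equation and solving for t gives
t_c = ln[(k_r/k_1)(1 − D₀(k_r−k_1)/(k_1 L₀))] / (k_r−k_1).
Here k_r−k_1 = 0.4930 d⁻¹ and 1 − D₀(k_r−k_1)/(k_1 L₀) = 1 − 2.99×0.4930/(0.398×19.0) = 0.8051, so
t_c = ln(2.239 × 0.8051) / 0.4930 = 0.5891 / 0.4930 = 1.195 d.
D_c = (k_1/k_r) L₀ e^(−k_1 t_c) = (0.398/0.891) × 19.0 × e^(−0.398×1.195) = 0.4467 × 19.0 × 0.6215 = 5.275 mg/L.
Minimum DO = C_s − D_c = 8.04 − 5.275 = 2.765 mg/L.
x_c = v t_c = 0.453 m/s × 1.195 d × 86400 s/d = 46770 m ≈ 46.8 km.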